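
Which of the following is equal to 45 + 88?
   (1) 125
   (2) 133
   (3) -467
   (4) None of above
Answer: 2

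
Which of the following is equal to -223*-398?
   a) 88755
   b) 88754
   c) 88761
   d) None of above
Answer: b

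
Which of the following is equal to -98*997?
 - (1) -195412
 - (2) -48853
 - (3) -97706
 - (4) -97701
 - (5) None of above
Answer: 3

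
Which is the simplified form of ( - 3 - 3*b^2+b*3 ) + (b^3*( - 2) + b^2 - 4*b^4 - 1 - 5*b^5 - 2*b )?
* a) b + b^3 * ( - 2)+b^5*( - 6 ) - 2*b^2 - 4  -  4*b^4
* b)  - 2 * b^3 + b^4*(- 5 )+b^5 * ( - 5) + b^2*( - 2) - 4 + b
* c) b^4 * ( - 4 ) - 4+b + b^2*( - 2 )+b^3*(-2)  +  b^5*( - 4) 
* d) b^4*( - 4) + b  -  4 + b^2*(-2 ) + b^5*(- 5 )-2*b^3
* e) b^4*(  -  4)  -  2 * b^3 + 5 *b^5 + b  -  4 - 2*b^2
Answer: d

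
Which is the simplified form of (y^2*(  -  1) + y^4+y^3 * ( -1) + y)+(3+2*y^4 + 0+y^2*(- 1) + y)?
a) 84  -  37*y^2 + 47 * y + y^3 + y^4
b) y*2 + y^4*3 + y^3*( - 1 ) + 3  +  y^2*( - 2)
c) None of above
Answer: b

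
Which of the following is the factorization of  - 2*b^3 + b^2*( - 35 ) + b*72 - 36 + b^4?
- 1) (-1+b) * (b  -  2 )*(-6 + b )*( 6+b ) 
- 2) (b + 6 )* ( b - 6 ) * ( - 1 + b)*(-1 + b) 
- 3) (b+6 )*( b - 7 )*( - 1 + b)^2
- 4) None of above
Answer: 2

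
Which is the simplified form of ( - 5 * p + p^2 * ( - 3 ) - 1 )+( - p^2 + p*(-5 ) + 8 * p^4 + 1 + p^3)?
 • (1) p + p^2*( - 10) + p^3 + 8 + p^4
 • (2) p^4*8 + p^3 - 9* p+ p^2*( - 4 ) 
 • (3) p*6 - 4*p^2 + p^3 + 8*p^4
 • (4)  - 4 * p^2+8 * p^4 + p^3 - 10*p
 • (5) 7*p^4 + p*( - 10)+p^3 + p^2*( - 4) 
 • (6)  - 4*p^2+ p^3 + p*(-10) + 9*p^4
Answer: 4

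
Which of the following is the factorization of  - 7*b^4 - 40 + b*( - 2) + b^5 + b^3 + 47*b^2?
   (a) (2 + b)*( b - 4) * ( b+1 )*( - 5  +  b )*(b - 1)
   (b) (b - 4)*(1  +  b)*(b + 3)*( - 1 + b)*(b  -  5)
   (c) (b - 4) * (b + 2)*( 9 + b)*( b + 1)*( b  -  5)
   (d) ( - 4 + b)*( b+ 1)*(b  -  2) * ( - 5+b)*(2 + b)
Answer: a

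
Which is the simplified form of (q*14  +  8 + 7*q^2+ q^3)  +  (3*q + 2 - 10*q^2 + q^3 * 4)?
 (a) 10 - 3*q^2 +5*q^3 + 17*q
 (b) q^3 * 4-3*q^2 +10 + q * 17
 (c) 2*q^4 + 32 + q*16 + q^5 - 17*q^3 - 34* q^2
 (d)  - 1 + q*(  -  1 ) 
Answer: a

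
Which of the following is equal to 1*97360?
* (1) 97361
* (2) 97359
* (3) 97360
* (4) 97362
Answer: 3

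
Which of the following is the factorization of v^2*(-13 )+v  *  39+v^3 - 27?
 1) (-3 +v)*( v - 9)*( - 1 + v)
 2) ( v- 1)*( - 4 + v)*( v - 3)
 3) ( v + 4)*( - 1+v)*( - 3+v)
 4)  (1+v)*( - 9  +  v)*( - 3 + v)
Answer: 1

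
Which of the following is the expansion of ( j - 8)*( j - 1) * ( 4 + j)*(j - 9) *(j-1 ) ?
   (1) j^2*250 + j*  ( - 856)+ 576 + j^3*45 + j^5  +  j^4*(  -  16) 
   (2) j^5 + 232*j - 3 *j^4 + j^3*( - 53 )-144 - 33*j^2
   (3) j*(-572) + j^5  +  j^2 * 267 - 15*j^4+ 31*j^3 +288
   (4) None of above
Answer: 3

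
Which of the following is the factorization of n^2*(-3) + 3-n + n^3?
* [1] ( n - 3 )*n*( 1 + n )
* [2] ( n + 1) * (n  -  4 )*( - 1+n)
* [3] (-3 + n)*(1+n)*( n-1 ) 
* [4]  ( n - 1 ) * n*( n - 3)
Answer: 3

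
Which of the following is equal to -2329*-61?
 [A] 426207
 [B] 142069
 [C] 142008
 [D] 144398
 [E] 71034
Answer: B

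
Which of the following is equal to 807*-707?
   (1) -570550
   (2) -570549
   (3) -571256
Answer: 2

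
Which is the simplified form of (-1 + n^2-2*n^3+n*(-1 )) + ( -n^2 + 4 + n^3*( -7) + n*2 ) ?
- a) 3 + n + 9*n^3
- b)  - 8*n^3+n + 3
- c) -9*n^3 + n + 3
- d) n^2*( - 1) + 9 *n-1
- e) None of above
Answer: c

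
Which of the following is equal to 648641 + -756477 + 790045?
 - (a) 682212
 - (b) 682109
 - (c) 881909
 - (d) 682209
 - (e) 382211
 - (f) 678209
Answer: d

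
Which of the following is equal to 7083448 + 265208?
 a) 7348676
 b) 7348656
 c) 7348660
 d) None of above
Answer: b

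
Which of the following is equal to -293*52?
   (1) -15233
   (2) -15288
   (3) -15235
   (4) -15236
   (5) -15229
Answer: 4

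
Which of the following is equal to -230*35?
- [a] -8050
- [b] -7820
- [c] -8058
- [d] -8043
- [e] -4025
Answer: a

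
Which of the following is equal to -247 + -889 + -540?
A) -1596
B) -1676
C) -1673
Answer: B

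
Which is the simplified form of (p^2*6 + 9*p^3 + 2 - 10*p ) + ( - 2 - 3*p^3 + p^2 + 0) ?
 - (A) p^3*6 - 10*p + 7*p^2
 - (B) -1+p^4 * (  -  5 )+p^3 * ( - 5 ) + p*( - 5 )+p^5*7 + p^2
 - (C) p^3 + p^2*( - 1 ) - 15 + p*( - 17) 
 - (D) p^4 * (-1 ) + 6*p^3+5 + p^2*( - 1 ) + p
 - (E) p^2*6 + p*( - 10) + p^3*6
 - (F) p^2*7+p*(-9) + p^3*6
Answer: A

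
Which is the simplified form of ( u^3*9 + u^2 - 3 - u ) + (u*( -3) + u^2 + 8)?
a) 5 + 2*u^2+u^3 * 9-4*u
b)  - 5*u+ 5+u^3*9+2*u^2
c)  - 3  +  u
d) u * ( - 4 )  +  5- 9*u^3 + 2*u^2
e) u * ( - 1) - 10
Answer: a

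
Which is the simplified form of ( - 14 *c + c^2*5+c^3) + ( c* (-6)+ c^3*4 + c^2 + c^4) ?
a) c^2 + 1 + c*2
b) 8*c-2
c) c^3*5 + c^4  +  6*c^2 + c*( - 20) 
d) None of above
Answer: c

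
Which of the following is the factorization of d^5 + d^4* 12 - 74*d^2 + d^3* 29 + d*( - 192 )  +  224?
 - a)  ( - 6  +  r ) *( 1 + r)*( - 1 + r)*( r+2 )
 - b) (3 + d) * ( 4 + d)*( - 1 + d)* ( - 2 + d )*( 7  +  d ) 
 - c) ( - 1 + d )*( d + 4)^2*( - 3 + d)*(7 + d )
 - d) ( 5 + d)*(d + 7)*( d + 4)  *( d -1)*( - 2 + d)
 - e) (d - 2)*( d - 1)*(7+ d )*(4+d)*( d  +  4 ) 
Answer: e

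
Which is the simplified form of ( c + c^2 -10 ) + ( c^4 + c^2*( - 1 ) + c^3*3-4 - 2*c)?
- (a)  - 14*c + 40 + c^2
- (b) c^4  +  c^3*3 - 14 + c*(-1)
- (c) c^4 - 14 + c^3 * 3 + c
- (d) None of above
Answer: b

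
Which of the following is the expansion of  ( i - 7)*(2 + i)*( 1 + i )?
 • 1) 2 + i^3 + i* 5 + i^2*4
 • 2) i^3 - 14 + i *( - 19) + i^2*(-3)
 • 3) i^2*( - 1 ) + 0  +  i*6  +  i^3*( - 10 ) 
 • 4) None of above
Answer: 4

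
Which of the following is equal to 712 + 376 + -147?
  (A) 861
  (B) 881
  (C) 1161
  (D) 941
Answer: D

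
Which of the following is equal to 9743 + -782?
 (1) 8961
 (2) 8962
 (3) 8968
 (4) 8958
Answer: 1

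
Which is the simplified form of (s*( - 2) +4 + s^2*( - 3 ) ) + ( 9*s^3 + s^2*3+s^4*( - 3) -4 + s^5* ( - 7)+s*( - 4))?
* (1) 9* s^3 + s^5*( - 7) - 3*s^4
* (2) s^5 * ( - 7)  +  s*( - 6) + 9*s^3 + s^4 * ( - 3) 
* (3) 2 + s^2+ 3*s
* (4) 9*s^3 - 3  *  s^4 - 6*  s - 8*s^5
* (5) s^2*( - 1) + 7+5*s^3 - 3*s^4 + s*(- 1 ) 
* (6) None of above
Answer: 2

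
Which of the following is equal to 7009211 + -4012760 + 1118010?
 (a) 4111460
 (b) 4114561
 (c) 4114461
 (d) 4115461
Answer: c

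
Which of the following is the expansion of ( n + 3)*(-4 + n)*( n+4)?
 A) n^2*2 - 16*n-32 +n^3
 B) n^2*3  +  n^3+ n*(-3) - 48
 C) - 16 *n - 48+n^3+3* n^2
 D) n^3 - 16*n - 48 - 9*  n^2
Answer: C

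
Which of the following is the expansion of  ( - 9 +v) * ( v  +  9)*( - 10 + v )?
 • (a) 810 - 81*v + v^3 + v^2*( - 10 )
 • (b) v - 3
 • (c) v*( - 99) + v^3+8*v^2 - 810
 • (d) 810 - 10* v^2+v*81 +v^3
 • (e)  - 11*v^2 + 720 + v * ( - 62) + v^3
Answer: a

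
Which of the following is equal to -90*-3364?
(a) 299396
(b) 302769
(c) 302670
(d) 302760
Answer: d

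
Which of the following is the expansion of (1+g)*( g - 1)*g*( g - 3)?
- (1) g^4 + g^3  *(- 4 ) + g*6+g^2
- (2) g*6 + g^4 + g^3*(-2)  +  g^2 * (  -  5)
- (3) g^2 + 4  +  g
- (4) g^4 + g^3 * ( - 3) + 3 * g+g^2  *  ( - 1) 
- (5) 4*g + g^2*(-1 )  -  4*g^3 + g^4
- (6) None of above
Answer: 4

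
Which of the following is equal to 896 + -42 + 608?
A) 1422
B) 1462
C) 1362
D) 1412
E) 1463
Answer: B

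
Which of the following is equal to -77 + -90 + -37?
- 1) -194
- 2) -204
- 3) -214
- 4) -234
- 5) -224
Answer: 2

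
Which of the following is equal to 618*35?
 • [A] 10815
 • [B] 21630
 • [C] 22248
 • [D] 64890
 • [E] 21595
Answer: B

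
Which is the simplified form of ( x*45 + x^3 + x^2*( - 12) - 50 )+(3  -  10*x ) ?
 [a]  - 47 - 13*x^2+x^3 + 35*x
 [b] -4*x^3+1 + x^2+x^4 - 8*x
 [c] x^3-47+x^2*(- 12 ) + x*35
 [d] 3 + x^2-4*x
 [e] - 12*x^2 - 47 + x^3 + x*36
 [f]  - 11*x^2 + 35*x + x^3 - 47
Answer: c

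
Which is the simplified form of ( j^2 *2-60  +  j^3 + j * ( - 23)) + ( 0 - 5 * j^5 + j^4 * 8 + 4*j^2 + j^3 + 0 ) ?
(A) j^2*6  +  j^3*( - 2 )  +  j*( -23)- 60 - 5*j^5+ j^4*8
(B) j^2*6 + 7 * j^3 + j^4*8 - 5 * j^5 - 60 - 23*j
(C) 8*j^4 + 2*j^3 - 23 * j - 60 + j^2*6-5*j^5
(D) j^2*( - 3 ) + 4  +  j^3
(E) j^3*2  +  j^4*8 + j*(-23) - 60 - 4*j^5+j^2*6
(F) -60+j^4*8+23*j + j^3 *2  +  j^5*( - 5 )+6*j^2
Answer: C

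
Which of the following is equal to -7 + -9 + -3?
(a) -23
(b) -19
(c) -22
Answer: b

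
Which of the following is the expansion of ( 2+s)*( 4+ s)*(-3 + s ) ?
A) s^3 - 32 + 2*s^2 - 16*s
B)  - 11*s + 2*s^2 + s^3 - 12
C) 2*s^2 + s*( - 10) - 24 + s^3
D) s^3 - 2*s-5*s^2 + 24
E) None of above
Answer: E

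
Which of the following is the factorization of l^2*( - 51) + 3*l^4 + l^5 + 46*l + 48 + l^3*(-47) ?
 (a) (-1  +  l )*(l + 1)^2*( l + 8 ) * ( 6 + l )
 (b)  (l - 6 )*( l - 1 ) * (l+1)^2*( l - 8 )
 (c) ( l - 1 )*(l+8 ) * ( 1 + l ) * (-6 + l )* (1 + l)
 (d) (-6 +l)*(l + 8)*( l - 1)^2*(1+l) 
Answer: c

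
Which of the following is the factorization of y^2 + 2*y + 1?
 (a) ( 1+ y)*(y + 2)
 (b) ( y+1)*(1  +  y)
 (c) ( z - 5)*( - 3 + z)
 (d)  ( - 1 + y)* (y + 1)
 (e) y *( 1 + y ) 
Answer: b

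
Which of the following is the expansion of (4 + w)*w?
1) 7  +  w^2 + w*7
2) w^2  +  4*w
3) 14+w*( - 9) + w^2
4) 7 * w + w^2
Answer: 2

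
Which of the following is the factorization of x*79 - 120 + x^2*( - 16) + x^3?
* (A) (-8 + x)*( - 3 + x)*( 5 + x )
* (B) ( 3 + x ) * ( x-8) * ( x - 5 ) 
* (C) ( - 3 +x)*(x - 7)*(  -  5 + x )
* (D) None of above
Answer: D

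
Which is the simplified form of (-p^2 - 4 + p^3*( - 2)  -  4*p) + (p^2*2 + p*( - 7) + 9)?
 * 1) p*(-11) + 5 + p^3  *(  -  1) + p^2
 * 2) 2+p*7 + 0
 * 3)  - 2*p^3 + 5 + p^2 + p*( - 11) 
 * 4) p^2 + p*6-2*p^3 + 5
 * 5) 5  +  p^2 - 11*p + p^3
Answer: 3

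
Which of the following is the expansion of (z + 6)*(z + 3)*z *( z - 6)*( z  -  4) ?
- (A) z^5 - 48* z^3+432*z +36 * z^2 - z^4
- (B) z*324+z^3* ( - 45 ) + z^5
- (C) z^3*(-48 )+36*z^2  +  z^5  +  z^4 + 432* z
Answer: A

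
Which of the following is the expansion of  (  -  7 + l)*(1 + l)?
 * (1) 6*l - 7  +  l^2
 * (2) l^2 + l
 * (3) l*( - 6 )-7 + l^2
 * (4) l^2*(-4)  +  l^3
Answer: 3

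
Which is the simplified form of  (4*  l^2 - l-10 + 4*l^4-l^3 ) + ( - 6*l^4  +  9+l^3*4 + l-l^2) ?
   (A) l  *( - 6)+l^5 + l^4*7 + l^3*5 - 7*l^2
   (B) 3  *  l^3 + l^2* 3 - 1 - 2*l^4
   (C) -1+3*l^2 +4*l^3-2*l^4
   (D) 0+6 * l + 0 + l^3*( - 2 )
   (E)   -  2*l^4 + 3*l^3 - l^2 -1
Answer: B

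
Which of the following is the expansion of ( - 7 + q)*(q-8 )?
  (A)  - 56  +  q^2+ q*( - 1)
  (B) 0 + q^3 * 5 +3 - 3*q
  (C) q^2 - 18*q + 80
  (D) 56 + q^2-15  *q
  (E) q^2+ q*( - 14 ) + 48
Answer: D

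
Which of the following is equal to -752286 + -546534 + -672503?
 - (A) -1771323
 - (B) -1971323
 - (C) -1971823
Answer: B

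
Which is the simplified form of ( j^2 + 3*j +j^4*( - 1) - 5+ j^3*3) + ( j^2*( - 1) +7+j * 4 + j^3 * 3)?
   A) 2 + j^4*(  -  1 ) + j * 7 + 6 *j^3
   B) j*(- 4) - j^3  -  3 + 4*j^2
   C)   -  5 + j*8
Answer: A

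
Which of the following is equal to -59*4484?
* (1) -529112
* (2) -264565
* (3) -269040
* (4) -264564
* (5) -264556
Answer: 5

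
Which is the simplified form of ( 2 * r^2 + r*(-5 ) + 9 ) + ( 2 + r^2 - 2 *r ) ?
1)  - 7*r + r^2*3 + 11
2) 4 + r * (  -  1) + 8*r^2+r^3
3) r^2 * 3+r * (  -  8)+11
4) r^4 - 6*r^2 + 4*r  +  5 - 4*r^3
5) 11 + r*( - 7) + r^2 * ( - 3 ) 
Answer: 1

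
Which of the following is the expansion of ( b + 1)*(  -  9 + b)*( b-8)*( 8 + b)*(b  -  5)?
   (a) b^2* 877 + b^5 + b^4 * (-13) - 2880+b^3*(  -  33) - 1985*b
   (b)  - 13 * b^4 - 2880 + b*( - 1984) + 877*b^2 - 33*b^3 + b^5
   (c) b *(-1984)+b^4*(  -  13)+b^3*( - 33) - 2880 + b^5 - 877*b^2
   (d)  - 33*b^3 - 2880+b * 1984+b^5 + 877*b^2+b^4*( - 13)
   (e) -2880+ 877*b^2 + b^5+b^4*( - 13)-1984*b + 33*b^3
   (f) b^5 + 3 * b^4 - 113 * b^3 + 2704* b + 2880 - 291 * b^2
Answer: b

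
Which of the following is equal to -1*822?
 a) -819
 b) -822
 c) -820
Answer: b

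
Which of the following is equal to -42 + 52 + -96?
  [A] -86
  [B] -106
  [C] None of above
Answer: A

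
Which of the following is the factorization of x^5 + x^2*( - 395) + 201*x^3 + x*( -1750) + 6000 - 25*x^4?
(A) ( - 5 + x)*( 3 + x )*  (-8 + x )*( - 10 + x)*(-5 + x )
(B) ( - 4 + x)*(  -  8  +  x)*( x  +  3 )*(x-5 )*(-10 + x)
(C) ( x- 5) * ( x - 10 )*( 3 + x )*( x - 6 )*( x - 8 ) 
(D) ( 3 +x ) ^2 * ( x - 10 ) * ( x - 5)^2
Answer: A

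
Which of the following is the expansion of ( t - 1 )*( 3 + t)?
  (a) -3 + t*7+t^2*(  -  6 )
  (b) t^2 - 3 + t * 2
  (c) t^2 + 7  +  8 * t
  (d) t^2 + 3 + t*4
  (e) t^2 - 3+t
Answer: b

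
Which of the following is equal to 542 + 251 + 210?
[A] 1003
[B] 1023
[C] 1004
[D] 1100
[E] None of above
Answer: A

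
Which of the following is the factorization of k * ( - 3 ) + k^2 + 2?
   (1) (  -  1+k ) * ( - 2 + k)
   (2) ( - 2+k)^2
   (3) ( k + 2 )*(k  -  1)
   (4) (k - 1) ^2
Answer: 1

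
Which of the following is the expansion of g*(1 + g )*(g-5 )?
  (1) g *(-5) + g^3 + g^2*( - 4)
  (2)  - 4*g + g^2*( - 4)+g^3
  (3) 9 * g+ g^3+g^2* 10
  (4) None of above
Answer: 1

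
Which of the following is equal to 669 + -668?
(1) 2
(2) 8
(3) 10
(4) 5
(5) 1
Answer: 5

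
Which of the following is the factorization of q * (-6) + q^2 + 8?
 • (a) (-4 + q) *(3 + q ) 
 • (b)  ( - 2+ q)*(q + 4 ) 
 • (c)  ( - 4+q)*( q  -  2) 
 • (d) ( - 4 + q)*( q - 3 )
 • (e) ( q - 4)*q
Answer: c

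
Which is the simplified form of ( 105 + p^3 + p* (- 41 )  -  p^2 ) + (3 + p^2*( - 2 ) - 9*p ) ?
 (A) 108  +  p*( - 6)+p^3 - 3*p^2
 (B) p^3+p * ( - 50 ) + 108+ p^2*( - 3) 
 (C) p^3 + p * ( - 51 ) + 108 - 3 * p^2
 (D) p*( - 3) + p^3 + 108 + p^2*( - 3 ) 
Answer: B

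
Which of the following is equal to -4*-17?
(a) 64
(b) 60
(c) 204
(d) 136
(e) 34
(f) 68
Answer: f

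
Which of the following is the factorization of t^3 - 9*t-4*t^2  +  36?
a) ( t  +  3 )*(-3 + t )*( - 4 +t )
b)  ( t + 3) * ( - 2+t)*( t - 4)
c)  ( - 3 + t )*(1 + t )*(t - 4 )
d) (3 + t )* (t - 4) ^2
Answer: a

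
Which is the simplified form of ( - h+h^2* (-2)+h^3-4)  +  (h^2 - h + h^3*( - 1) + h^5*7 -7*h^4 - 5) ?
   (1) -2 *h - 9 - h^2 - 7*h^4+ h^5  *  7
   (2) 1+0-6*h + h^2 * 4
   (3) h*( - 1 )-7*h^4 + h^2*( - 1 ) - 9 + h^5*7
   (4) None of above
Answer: 1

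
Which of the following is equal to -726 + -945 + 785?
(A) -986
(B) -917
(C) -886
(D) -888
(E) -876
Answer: C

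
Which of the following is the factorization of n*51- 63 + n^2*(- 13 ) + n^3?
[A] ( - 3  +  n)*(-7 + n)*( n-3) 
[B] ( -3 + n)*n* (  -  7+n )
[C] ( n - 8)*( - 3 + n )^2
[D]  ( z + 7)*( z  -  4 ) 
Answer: A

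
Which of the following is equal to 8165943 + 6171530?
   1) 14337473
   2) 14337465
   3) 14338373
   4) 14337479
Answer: 1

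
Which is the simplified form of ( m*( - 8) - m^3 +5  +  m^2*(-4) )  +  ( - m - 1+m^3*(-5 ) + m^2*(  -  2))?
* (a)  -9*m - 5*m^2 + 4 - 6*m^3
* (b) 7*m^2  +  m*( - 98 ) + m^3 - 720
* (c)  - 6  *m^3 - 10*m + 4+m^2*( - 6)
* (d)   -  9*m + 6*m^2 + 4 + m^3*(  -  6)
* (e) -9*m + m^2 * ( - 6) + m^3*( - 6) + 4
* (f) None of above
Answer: e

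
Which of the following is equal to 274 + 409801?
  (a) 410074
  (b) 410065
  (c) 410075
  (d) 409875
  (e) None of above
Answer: c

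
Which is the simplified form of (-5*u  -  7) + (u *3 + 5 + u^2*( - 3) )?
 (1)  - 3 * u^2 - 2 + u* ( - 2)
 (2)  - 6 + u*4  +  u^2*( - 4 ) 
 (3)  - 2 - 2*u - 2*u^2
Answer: 1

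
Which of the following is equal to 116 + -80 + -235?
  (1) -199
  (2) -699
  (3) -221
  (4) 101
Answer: 1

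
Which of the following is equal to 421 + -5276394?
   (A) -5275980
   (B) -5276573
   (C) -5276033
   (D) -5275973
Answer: D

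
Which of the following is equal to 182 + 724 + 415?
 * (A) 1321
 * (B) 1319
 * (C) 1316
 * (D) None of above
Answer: A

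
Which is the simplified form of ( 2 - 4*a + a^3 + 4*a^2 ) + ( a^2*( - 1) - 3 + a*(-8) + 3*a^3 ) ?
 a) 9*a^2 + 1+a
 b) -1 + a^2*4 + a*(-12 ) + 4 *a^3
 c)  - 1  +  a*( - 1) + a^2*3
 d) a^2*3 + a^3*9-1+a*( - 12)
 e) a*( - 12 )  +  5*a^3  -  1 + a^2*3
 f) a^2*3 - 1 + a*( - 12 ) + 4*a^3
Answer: f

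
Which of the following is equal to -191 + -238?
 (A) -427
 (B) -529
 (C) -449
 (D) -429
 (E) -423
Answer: D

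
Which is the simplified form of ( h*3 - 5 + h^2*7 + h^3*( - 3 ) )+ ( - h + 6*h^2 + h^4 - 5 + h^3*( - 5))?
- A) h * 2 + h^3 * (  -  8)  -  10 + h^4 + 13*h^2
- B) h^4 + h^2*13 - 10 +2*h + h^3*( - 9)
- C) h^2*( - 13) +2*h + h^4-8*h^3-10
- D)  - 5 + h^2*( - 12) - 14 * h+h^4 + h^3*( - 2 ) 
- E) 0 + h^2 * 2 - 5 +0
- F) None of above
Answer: A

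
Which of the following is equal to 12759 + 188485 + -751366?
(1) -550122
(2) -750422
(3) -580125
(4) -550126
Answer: 1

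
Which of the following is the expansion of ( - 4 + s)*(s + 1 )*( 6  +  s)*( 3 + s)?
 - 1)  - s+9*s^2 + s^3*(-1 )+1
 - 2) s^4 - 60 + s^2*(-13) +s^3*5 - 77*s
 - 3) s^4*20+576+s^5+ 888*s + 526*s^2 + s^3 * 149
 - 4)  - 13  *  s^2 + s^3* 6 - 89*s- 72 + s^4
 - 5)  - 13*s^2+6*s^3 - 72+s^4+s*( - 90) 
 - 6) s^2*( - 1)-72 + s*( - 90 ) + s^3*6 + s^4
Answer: 5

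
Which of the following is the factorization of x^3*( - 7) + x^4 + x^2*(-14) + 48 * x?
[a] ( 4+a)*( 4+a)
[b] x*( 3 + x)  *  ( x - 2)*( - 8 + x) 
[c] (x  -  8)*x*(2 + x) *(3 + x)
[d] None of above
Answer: b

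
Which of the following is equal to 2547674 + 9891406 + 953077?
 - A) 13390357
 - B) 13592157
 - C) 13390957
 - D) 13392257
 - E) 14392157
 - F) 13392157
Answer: F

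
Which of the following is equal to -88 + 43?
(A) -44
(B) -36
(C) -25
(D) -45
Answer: D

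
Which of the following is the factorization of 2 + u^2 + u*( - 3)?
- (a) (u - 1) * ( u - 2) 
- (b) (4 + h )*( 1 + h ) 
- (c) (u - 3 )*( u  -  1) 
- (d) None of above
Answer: a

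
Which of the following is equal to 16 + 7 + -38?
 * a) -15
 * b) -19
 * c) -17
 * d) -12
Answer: a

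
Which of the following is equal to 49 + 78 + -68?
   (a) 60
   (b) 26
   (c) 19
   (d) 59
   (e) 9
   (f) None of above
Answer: d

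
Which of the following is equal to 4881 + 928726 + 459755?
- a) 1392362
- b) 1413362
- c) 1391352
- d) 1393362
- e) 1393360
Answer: d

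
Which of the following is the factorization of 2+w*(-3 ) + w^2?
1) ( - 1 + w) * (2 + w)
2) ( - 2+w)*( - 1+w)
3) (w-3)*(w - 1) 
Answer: 2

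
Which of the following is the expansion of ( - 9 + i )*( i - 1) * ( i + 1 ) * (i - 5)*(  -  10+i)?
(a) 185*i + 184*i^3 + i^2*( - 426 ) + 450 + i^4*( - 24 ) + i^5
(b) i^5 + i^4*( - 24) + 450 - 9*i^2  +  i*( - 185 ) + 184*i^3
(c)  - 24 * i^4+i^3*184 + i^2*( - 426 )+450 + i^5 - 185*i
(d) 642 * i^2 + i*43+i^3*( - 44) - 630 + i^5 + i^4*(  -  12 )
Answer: c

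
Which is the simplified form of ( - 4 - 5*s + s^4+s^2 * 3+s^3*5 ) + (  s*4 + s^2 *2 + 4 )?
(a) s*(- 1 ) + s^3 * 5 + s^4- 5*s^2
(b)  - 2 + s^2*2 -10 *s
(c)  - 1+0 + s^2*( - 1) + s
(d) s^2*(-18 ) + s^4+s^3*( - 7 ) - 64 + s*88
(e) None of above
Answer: e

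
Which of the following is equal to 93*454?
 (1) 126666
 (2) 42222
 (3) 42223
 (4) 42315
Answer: 2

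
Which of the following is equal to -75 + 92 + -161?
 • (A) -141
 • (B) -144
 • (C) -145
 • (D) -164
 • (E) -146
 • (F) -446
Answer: B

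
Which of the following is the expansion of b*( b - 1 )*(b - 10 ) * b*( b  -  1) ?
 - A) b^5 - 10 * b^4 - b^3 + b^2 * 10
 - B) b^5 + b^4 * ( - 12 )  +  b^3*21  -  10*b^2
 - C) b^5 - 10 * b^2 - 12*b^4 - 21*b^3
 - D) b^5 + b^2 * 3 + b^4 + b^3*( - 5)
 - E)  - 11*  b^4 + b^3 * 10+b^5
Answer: B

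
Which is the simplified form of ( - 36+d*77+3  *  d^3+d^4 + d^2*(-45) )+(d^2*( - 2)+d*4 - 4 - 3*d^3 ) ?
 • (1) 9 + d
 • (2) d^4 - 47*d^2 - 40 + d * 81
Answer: 2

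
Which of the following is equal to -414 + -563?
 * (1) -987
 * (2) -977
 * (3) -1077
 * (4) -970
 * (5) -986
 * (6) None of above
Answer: 2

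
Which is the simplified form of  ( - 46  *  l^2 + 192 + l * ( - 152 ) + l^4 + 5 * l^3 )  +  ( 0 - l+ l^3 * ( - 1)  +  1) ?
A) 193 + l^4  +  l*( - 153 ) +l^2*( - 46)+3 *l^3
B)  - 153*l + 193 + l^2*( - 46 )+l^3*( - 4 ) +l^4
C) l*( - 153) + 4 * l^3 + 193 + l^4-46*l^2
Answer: C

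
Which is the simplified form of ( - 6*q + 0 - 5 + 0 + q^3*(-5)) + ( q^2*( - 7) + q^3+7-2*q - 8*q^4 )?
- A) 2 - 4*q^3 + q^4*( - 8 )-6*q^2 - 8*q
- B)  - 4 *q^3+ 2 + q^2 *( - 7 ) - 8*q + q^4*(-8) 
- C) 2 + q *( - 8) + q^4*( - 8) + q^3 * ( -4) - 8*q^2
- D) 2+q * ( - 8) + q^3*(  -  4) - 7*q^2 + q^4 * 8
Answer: B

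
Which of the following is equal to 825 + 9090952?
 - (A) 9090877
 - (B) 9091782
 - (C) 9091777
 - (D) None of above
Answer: C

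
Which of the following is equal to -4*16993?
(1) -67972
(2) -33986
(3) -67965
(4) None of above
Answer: 1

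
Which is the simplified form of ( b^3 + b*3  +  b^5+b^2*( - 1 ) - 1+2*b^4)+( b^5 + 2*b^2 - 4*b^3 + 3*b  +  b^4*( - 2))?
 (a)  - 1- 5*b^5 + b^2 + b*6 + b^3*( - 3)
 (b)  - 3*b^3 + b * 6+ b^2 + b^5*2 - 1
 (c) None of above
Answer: b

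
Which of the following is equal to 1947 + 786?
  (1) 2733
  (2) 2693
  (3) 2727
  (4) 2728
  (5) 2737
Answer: 1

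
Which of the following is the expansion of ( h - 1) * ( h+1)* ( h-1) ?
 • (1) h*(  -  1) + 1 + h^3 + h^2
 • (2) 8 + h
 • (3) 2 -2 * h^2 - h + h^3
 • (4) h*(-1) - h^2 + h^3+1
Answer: 4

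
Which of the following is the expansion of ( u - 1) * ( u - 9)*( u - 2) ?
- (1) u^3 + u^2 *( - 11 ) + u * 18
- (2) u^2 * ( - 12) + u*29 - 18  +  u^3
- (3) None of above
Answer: 2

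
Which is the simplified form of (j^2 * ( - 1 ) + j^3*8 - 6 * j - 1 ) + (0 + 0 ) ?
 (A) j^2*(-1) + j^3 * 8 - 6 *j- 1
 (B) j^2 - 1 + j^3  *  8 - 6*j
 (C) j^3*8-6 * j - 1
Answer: A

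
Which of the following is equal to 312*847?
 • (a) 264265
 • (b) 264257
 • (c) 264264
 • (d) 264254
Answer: c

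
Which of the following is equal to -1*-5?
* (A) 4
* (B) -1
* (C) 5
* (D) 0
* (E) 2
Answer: C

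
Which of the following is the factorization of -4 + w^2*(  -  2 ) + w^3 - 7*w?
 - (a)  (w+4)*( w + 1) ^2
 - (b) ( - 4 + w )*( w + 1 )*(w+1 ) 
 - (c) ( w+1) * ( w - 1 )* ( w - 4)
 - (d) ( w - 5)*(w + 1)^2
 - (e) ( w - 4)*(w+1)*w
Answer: b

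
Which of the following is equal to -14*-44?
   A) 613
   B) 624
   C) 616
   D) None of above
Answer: C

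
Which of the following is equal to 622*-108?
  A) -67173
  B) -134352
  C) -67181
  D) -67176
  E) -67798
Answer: D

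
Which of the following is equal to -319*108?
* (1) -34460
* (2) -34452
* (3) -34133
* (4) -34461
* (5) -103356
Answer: 2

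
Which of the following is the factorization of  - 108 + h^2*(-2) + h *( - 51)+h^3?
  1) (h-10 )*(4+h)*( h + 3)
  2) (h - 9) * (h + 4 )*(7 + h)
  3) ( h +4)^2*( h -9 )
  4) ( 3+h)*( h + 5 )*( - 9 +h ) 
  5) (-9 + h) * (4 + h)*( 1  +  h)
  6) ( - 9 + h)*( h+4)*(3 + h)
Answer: 6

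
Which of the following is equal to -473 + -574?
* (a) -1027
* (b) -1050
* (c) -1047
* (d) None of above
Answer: c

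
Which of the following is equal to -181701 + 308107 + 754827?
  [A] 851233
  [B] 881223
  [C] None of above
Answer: C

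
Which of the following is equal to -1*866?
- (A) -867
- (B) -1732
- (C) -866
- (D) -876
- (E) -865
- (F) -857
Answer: C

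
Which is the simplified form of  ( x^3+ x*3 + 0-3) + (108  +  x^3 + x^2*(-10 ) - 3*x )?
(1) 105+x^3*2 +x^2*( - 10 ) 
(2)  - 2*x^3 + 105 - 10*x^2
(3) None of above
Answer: 1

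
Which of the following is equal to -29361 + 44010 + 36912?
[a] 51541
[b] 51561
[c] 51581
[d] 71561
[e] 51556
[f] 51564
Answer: b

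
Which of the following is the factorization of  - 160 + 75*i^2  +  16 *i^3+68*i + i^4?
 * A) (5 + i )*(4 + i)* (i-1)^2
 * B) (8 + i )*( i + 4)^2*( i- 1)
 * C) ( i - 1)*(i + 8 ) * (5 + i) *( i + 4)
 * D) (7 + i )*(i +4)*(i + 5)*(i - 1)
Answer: C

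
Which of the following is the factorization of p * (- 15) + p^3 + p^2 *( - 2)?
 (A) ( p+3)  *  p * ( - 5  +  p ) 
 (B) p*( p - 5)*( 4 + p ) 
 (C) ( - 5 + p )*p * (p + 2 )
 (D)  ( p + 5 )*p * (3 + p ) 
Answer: A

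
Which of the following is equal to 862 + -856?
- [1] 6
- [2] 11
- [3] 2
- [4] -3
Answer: 1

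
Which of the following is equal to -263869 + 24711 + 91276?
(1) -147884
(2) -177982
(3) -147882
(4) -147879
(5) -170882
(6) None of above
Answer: 3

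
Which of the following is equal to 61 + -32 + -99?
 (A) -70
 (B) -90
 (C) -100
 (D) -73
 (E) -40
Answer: A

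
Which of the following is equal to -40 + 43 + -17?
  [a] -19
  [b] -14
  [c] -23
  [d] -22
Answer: b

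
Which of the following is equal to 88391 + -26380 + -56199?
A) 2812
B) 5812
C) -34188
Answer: B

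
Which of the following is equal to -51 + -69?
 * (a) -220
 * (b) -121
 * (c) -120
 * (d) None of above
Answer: c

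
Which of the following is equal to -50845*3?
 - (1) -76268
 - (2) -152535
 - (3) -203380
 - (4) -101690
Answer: 2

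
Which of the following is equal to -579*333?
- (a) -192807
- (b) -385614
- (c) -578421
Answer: a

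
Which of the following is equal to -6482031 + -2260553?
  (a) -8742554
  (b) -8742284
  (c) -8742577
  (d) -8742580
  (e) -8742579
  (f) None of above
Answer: f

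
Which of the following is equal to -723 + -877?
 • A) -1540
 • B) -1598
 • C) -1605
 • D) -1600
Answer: D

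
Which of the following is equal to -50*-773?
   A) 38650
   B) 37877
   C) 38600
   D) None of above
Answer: A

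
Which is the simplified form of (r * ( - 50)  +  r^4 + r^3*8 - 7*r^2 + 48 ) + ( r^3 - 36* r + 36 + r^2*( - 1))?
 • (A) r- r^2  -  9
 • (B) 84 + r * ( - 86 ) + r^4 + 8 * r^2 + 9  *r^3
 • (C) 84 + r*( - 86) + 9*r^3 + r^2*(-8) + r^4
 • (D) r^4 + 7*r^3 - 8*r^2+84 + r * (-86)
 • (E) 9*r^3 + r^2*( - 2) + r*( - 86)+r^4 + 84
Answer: C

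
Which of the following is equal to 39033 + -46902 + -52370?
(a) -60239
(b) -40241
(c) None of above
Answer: a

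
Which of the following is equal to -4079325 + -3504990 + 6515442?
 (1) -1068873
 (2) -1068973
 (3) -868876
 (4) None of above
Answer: 1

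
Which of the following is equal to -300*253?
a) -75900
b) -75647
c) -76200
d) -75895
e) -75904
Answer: a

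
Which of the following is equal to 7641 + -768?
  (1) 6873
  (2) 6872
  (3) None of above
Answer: 1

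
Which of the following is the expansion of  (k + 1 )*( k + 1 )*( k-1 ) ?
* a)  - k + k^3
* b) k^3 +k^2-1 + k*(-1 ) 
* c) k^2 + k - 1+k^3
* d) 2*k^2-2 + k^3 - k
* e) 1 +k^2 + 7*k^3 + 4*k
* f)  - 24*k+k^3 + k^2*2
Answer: b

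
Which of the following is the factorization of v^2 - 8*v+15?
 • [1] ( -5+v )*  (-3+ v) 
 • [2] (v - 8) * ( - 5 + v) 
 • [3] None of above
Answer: 1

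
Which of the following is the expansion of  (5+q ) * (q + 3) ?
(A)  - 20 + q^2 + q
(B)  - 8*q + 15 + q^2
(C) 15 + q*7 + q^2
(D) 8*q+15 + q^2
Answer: D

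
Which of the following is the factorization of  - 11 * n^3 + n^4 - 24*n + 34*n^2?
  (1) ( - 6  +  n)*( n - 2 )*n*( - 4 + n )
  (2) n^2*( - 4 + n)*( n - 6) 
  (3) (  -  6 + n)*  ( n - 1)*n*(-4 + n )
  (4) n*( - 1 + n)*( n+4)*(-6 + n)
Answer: 3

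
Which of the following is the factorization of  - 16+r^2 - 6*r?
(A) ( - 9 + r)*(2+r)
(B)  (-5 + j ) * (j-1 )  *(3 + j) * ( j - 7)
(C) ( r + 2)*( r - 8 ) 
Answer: C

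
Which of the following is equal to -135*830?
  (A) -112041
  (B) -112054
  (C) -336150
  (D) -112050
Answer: D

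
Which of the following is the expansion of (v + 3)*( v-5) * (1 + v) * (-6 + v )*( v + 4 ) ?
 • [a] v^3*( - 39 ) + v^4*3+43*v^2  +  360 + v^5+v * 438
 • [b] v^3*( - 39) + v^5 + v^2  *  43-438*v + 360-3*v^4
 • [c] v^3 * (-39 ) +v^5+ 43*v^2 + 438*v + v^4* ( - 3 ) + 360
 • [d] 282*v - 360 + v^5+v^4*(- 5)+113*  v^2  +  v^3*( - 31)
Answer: c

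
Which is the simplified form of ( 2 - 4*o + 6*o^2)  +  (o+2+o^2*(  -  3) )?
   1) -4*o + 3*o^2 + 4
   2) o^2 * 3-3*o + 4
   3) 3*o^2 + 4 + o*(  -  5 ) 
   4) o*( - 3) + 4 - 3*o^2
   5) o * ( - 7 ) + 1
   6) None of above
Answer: 2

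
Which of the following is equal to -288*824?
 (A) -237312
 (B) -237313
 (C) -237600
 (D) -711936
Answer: A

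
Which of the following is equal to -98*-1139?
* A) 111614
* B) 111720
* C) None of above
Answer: C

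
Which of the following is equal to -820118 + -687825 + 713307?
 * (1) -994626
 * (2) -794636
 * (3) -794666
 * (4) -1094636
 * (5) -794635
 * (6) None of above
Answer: 2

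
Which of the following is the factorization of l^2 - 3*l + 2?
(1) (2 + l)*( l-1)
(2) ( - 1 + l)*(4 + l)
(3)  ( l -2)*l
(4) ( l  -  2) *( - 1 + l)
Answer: 4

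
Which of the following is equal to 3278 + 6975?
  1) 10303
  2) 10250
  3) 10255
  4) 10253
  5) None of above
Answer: 4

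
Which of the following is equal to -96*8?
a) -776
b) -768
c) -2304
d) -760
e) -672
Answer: b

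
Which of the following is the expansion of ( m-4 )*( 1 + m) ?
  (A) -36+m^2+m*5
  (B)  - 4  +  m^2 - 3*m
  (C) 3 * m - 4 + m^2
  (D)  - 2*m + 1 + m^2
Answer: B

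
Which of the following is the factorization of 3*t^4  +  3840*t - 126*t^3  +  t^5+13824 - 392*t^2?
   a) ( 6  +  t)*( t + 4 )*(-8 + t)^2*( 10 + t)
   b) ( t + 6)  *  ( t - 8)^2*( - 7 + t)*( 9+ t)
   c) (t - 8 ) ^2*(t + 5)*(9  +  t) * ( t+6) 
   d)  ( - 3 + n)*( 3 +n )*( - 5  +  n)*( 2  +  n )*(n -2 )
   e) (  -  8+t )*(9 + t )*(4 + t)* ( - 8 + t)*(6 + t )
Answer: e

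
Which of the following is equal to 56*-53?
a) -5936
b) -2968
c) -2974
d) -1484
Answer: b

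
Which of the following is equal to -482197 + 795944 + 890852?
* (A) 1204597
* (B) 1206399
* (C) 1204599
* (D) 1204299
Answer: C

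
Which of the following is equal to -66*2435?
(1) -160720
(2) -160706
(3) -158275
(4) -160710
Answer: 4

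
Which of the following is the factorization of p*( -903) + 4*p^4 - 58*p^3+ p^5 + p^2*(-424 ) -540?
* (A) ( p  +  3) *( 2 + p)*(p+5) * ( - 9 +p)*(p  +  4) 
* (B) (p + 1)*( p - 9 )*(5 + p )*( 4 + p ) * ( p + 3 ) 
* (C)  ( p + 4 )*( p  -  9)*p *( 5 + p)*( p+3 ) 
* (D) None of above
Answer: B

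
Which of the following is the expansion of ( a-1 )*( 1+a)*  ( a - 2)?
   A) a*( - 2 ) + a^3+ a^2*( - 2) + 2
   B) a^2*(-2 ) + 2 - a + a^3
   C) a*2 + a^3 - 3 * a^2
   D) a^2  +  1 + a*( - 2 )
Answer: B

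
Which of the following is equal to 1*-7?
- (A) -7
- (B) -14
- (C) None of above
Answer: A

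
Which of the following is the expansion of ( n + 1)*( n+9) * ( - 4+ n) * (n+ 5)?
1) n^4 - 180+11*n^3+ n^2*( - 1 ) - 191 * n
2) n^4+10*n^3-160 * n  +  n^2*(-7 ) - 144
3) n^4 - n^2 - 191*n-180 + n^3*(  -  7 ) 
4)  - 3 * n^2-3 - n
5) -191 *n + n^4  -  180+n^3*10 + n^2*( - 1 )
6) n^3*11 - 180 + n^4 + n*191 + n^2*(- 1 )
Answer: 1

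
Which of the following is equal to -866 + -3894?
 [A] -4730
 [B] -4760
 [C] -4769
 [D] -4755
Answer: B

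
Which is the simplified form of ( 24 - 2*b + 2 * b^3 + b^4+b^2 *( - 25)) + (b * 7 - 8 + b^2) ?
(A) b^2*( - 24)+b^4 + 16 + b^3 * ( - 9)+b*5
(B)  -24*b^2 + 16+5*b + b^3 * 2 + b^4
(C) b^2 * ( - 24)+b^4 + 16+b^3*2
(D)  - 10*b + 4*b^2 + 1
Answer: B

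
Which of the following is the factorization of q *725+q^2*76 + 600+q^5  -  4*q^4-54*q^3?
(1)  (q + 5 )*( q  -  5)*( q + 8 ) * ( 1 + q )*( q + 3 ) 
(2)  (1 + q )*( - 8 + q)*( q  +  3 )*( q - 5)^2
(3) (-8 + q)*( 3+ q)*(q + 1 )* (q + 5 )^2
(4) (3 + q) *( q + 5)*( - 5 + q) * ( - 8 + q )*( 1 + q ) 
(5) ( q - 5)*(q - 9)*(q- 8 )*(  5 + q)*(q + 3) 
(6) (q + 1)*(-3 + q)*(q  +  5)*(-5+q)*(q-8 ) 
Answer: 4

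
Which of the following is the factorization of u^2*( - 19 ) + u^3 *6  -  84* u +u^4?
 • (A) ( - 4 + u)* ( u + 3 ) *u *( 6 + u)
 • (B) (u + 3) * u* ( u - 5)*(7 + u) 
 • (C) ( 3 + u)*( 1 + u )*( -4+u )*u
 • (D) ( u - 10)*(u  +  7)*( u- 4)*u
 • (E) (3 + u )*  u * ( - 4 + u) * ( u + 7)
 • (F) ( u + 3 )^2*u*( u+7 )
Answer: E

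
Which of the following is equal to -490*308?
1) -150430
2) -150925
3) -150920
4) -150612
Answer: 3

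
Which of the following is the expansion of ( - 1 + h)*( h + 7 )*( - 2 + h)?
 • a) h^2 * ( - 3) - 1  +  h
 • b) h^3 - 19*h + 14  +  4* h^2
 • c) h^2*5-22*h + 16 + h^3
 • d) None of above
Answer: b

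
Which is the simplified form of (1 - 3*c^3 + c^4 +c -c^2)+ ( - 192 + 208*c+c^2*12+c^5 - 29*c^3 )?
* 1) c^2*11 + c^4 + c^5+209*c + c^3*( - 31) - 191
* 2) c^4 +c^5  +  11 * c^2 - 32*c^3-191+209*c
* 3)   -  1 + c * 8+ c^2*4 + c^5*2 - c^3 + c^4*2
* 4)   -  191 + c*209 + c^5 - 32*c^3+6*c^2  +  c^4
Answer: 2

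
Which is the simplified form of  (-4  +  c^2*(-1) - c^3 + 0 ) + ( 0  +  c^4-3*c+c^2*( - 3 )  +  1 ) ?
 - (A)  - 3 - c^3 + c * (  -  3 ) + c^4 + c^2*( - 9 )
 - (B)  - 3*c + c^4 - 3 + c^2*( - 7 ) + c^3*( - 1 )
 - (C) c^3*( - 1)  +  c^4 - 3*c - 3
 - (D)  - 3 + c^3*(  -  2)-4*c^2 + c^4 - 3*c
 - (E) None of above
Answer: E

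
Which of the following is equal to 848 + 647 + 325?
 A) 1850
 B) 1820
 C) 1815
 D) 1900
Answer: B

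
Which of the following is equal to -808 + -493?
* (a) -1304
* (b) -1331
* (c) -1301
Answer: c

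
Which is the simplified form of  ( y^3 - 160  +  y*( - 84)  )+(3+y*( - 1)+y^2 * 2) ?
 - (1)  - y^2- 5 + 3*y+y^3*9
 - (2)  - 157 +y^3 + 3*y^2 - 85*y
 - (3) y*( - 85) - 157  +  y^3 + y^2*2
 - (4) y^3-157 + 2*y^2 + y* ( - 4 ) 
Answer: 3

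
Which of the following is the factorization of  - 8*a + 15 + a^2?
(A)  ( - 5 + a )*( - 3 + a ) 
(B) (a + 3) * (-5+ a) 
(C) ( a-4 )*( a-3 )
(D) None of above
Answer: A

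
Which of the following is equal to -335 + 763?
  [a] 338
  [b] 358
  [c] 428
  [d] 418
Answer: c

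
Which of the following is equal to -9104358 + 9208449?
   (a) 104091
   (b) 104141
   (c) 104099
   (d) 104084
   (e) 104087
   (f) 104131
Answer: a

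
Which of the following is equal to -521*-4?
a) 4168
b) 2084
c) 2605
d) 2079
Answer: b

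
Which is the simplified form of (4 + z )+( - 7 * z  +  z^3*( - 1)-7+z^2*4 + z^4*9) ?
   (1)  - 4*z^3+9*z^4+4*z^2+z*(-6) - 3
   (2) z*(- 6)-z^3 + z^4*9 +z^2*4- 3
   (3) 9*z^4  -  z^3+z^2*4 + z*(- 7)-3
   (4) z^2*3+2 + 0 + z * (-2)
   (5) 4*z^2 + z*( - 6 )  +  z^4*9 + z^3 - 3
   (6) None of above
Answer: 2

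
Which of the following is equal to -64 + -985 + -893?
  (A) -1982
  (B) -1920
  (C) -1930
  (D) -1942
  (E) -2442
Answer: D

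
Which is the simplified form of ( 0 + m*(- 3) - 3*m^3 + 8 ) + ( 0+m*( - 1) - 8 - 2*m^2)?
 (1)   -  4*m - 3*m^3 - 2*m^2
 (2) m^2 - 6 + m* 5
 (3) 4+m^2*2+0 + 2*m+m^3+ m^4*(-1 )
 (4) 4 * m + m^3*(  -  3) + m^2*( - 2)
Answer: 1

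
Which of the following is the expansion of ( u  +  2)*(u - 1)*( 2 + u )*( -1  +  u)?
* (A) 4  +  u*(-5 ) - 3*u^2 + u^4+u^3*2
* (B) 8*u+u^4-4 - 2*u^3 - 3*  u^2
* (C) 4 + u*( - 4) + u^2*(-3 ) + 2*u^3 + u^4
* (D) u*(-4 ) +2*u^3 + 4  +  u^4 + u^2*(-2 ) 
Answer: C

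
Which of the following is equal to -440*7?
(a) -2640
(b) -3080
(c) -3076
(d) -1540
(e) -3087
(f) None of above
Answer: b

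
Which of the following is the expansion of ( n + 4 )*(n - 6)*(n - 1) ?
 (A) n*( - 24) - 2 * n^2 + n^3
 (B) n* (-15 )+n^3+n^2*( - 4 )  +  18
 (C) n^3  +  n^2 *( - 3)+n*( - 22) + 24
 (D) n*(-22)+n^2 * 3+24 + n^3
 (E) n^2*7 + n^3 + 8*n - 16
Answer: C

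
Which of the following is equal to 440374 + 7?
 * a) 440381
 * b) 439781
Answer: a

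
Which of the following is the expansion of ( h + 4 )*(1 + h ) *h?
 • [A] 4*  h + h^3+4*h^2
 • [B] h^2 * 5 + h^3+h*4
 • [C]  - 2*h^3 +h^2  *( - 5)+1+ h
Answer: B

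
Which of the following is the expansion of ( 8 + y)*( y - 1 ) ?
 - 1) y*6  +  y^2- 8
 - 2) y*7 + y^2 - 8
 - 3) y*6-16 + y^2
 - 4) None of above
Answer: 2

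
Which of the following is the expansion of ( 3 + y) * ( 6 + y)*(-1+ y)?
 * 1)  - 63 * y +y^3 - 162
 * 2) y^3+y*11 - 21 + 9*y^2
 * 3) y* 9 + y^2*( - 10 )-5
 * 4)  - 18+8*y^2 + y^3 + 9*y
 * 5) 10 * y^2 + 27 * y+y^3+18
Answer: 4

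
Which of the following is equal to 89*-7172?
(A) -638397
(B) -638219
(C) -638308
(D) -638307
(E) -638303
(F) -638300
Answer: C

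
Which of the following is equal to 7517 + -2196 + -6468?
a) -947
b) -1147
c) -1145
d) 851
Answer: b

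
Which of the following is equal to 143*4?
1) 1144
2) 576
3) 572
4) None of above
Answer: 3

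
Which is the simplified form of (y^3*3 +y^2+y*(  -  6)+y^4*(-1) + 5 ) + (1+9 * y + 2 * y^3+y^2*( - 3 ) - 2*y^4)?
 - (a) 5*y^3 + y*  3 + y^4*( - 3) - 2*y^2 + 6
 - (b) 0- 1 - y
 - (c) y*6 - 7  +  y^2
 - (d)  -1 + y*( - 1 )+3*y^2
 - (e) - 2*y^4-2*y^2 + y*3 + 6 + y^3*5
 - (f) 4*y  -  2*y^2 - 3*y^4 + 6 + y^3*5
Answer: a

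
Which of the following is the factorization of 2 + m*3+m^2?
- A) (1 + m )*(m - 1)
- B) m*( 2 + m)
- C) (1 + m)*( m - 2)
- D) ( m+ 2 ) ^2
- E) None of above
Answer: E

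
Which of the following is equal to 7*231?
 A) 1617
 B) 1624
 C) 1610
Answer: A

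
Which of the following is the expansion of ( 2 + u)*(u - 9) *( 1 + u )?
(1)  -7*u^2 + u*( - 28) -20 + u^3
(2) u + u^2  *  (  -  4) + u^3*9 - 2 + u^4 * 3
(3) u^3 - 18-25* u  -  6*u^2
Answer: 3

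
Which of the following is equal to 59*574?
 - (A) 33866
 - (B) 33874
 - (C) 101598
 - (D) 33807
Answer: A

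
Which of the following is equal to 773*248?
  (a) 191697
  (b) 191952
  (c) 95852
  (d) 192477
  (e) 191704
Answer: e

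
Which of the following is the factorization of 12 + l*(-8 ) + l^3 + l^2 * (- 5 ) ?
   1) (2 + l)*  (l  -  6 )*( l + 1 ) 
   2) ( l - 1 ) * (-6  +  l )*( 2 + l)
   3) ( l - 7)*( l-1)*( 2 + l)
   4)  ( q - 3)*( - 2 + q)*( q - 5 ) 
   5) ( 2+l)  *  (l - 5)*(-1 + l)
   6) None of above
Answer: 2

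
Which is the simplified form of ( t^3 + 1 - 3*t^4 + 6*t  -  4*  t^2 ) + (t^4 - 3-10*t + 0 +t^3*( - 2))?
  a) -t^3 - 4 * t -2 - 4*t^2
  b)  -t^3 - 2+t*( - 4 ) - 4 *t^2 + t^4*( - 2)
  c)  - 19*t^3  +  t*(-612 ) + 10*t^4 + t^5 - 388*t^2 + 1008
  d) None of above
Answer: b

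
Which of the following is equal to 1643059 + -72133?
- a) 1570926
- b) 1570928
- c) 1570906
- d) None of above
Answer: a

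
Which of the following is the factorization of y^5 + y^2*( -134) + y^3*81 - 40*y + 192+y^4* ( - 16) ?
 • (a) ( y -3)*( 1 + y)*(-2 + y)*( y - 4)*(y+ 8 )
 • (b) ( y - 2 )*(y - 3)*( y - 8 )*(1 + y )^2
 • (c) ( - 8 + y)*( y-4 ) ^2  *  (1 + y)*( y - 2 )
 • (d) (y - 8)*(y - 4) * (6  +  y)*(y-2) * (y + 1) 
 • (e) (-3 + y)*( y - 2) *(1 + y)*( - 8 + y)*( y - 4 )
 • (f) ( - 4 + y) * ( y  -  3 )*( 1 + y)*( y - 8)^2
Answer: e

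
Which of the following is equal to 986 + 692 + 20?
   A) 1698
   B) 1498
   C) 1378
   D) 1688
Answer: A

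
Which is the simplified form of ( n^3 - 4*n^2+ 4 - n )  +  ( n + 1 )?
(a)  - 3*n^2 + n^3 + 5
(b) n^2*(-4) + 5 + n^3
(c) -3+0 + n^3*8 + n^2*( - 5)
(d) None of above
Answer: b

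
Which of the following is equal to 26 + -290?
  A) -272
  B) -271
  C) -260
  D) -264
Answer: D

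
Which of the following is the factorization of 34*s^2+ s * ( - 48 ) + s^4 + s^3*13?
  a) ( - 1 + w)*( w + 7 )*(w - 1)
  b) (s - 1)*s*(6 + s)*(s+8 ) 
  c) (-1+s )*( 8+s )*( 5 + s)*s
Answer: b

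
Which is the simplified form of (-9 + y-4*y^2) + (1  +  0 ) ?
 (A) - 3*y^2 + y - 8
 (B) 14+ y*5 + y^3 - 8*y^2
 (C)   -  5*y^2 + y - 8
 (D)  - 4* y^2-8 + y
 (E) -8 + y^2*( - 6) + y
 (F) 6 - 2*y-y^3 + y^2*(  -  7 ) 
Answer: D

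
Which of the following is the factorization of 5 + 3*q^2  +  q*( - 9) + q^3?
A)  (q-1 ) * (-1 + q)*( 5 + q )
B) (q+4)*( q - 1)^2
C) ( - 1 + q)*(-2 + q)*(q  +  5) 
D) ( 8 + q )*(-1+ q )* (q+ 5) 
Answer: A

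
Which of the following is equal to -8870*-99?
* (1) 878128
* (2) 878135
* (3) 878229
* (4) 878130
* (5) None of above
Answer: 4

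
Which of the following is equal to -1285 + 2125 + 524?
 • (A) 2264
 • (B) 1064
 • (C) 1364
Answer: C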